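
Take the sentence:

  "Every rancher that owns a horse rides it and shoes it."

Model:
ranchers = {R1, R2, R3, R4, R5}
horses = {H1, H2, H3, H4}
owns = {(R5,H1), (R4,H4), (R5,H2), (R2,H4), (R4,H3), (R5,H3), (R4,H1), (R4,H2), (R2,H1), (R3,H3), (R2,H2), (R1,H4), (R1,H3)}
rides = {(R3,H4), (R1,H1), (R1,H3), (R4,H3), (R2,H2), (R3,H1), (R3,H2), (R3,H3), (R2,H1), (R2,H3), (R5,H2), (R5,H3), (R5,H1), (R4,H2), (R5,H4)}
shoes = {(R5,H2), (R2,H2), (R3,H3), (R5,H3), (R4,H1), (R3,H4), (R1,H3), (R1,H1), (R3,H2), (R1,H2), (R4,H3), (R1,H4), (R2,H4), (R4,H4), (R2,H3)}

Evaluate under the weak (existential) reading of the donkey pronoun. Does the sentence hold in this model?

True

"it" takes "a horse" as antecedent — a donkey pronoun bound across the clause boundary.
Weak reading: every rancher r with some owns-horse has at least one owns-horse h such that rides(r,h) ∧ shoes(r,h).
Per rancher: R1:✓  R2:✓  R3:✓  R4:✓  R5:✓
Every rancher in the restrictor has a witness.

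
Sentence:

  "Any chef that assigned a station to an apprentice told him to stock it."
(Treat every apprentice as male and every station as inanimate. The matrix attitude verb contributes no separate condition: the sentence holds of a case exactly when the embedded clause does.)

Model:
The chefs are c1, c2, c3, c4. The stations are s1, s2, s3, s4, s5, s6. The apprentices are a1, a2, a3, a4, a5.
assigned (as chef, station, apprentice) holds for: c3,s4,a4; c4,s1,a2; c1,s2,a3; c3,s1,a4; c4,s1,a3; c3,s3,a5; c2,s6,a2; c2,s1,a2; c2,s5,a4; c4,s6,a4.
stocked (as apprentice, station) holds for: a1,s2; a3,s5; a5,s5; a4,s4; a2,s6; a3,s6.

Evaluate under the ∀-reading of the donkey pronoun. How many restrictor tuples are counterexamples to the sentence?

"him" takes "an apprentice" as antecedent and "it" takes "a station"; both are donkey pronouns co-varying with the restrictor.
Strong reading: for every (c,s,a) with assigned(c,s,a), stocked(a,s).
Restrictor triples: (c1,s2,a3)→stocked(a3,s2) ✗  (c2,s1,a2)→stocked(a2,s1) ✗  (c2,s5,a4)→stocked(a4,s5) ✗  (c2,s6,a2)→stocked(a2,s6) ✓  (c3,s1,a4)→stocked(a4,s1) ✗  (c3,s3,a5)→stocked(a5,s3) ✗  (c3,s4,a4)→stocked(a4,s4) ✓  (c4,s1,a2)→stocked(a2,s1) ✗  (c4,s1,a3)→stocked(a3,s1) ✗  (c4,s6,a4)→stocked(a4,s6) ✗
Counterexamples (restrictor triples failing the scope): 8.

8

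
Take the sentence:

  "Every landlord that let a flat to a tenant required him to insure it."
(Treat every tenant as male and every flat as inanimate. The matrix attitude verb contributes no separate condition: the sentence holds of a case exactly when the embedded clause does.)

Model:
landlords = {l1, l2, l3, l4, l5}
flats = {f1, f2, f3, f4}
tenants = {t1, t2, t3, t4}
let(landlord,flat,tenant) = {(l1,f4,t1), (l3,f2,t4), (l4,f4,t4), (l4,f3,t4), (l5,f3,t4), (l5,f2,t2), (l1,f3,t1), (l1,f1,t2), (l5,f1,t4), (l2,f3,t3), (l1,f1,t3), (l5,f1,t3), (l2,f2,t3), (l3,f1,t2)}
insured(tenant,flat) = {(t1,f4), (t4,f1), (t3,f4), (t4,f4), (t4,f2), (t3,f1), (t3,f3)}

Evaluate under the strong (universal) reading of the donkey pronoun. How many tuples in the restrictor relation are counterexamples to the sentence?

7

"him" takes "a tenant" as antecedent and "it" takes "a flat"; both are donkey pronouns co-varying with the restrictor.
Strong reading: for every (l,f,t) with let(l,f,t), insured(t,f).
Restrictor triples: (l1,f1,t2)→insured(t2,f1) ✗  (l1,f1,t3)→insured(t3,f1) ✓  (l1,f3,t1)→insured(t1,f3) ✗  (l1,f4,t1)→insured(t1,f4) ✓  (l2,f2,t3)→insured(t3,f2) ✗  (l2,f3,t3)→insured(t3,f3) ✓  (l3,f1,t2)→insured(t2,f1) ✗  (l3,f2,t4)→insured(t4,f2) ✓  (l4,f3,t4)→insured(t4,f3) ✗  (l4,f4,t4)→insured(t4,f4) ✓  (l5,f1,t3)→insured(t3,f1) ✓  (l5,f1,t4)→insured(t4,f1) ✓  (l5,f2,t2)→insured(t2,f2) ✗  (l5,f3,t4)→insured(t4,f3) ✗
Counterexamples (restrictor triples failing the scope): 7.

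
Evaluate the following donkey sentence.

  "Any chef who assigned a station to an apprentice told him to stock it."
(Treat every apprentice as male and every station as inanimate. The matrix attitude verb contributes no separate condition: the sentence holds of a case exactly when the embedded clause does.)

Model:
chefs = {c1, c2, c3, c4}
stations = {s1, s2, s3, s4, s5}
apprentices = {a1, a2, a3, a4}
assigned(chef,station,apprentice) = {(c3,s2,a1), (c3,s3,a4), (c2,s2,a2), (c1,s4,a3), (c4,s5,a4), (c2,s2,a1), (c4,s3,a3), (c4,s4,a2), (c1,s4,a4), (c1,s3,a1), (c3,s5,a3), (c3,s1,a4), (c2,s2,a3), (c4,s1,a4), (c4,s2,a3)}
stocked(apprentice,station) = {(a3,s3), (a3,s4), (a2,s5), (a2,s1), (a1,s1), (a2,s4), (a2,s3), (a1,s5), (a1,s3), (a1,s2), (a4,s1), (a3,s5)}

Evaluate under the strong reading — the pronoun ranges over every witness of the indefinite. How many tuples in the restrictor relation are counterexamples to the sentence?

6

"him" takes "an apprentice" as antecedent and "it" takes "a station"; both are donkey pronouns co-varying with the restrictor.
Strong reading: for every (c,s,a) with assigned(c,s,a), stocked(a,s).
Restrictor triples: (c1,s3,a1)→stocked(a1,s3) ✓  (c1,s4,a3)→stocked(a3,s4) ✓  (c1,s4,a4)→stocked(a4,s4) ✗  (c2,s2,a1)→stocked(a1,s2) ✓  (c2,s2,a2)→stocked(a2,s2) ✗  (c2,s2,a3)→stocked(a3,s2) ✗  (c3,s1,a4)→stocked(a4,s1) ✓  (c3,s2,a1)→stocked(a1,s2) ✓  (c3,s3,a4)→stocked(a4,s3) ✗  (c3,s5,a3)→stocked(a3,s5) ✓  (c4,s1,a4)→stocked(a4,s1) ✓  (c4,s2,a3)→stocked(a3,s2) ✗  (c4,s3,a3)→stocked(a3,s3) ✓  (c4,s4,a2)→stocked(a2,s4) ✓  (c4,s5,a4)→stocked(a4,s5) ✗
Counterexamples (restrictor triples failing the scope): 6.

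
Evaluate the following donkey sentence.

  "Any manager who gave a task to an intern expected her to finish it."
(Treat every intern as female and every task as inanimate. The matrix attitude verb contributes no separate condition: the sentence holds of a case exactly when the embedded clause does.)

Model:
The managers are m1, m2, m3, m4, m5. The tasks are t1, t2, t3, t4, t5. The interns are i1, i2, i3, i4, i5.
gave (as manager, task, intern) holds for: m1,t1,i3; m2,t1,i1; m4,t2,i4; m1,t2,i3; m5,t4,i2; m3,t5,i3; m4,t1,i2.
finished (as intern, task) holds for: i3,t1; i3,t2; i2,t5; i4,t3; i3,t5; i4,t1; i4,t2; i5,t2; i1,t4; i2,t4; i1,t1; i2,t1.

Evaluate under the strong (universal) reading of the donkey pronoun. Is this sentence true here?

True

"her" takes "an intern" as antecedent and "it" takes "a task"; both are donkey pronouns co-varying with the restrictor.
Strong reading: for every (m,t,i) with gave(m,t,i), finished(i,t).
Restrictor triples: (m1,t1,i3)→finished(i3,t1) ✓  (m1,t2,i3)→finished(i3,t2) ✓  (m2,t1,i1)→finished(i1,t1) ✓  (m3,t5,i3)→finished(i3,t5) ✓  (m4,t1,i2)→finished(i2,t1) ✓  (m4,t2,i4)→finished(i4,t2) ✓  (m5,t4,i2)→finished(i2,t4) ✓
Every restrictor triple satisfies the scope.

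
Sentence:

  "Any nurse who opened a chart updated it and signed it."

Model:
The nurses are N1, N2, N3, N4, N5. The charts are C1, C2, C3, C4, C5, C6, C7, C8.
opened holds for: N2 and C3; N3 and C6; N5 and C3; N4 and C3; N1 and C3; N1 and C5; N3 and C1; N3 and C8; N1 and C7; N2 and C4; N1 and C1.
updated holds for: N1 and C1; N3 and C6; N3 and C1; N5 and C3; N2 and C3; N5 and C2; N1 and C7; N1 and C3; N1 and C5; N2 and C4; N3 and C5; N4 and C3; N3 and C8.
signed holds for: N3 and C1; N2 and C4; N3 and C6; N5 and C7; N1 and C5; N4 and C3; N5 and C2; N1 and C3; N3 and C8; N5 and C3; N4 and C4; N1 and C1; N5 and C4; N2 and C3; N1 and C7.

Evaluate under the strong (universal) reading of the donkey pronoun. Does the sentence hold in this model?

True

"it" takes "a chart" as antecedent — a donkey pronoun bound across the clause boundary.
Strong reading: for every (n,c) with opened(n,c), updated(n,c) ∧ signed(n,c).
Restrictor pairs: (N1,C1) ✓  (N1,C3) ✓  (N1,C5) ✓  (N1,C7) ✓  (N2,C3) ✓  (N2,C4) ✓  (N3,C1) ✓  (N3,C6) ✓  (N3,C8) ✓  (N4,C3) ✓  (N5,C3) ✓
Every restrictor pair satisfies the scope.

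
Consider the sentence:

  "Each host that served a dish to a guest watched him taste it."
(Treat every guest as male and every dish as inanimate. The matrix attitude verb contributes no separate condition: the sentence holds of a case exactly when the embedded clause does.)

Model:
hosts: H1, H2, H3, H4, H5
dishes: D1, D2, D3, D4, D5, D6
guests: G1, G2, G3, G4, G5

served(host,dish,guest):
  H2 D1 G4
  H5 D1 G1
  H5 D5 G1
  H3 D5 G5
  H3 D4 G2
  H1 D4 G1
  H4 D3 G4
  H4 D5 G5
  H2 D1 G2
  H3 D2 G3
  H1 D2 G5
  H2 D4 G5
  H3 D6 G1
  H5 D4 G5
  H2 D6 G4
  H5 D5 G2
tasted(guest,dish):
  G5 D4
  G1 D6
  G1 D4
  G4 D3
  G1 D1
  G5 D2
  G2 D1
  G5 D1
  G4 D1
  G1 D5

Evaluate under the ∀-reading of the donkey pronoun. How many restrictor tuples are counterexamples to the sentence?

6

"him" takes "a guest" as antecedent and "it" takes "a dish"; both are donkey pronouns co-varying with the restrictor.
Strong reading: for every (h,d,g) with served(h,d,g), tasted(g,d).
Restrictor triples: (H1,D2,G5)→tasted(G5,D2) ✓  (H1,D4,G1)→tasted(G1,D4) ✓  (H2,D1,G2)→tasted(G2,D1) ✓  (H2,D1,G4)→tasted(G4,D1) ✓  (H2,D4,G5)→tasted(G5,D4) ✓  (H2,D6,G4)→tasted(G4,D6) ✗  (H3,D2,G3)→tasted(G3,D2) ✗  (H3,D4,G2)→tasted(G2,D4) ✗  (H3,D5,G5)→tasted(G5,D5) ✗  (H3,D6,G1)→tasted(G1,D6) ✓  (H4,D3,G4)→tasted(G4,D3) ✓  (H4,D5,G5)→tasted(G5,D5) ✗  (H5,D1,G1)→tasted(G1,D1) ✓  (H5,D4,G5)→tasted(G5,D4) ✓  (H5,D5,G1)→tasted(G1,D5) ✓  (H5,D5,G2)→tasted(G2,D5) ✗
Counterexamples (restrictor triples failing the scope): 6.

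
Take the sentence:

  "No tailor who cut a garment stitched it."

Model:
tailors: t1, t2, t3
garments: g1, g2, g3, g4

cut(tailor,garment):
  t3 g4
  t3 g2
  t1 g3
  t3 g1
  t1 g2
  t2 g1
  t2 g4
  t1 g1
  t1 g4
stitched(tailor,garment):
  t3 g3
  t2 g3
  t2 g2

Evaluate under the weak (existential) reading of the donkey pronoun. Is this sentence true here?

"it" takes "a garment" as antecedent — a donkey pronoun bound across the clause boundary.
Truth condition: for no (t,g) with cut(t,g) does stitched(t,g) hold.
Restrictor pairs — does the scope hold? (t1,g1):fails  (t1,g2):fails  (t1,g3):fails  (t1,g4):fails  (t2,g1):fails  (t2,g4):fails  (t3,g1):fails  (t3,g2):fails  (t3,g4):fails
Scope holds for no restrictor pair, so the sentence is true.

True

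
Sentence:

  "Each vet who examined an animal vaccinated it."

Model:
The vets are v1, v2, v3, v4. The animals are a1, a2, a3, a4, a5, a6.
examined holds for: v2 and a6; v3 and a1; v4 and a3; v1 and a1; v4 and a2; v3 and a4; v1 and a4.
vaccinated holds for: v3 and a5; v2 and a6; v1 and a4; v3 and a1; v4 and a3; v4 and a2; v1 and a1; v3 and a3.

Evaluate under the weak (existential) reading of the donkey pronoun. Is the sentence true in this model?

True

"it" takes "an animal" as antecedent — a donkey pronoun bound across the clause boundary.
Weak reading: every vet v with some examined-animal has at least one examined-animal a such that vaccinated(v,a).
Per vet: v1:✓  v2:✓  v3:✓  v4:✓
Every vet in the restrictor has a witness.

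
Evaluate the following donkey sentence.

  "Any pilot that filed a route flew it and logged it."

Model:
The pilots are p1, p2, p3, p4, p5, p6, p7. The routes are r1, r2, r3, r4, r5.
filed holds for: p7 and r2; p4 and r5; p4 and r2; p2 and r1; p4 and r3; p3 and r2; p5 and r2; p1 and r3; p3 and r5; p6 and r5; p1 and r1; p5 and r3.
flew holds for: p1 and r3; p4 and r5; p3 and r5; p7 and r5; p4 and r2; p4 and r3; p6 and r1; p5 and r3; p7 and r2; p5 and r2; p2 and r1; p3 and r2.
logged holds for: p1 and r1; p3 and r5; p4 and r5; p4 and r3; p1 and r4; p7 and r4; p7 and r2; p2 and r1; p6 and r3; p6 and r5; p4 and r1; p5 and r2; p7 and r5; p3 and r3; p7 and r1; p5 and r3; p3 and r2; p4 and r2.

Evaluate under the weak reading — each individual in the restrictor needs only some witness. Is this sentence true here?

"it" takes "a route" as antecedent — a donkey pronoun bound across the clause boundary.
Weak reading: every pilot p with some filed-route has at least one filed-route r such that flew(p,r) ∧ logged(p,r).
Per pilot: p1:✗  p2:✓  p3:✓  p4:✓  p5:✓  p6:✗  p7:✓
p1 has no witness among its filed-routes.

False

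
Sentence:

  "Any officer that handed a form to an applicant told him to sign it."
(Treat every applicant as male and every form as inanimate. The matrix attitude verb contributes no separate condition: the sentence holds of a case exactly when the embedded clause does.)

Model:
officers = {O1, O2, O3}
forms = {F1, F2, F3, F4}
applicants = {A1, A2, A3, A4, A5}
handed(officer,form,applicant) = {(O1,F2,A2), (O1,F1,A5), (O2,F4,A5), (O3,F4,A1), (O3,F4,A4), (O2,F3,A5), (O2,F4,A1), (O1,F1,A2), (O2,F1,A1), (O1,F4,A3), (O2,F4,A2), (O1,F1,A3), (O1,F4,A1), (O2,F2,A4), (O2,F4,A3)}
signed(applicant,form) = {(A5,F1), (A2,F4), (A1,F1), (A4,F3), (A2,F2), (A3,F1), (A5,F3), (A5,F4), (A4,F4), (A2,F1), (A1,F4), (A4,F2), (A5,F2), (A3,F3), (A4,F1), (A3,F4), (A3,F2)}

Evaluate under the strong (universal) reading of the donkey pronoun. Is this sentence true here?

"him" takes "an applicant" as antecedent and "it" takes "a form"; both are donkey pronouns co-varying with the restrictor.
Strong reading: for every (o,f,a) with handed(o,f,a), signed(a,f).
Restrictor triples: (O1,F1,A2)→signed(A2,F1) ✓  (O1,F1,A3)→signed(A3,F1) ✓  (O1,F1,A5)→signed(A5,F1) ✓  (O1,F2,A2)→signed(A2,F2) ✓  (O1,F4,A1)→signed(A1,F4) ✓  (O1,F4,A3)→signed(A3,F4) ✓  (O2,F1,A1)→signed(A1,F1) ✓  (O2,F2,A4)→signed(A4,F2) ✓  (O2,F3,A5)→signed(A5,F3) ✓  (O2,F4,A1)→signed(A1,F4) ✓  (O2,F4,A2)→signed(A2,F4) ✓  (O2,F4,A3)→signed(A3,F4) ✓  (O2,F4,A5)→signed(A5,F4) ✓  (O3,F4,A1)→signed(A1,F4) ✓  (O3,F4,A4)→signed(A4,F4) ✓
Every restrictor triple satisfies the scope.

True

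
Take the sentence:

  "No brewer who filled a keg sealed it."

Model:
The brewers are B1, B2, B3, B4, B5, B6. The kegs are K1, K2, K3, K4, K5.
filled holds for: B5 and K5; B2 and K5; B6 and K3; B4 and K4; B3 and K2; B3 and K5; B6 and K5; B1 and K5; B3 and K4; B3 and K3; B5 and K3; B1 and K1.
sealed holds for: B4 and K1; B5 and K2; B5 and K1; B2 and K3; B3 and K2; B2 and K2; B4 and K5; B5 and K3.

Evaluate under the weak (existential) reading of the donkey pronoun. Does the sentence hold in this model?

"it" takes "a keg" as antecedent — a donkey pronoun bound across the clause boundary.
Truth condition: for no (b,k) with filled(b,k) does sealed(b,k) hold.
Restrictor pairs — does the scope hold? (B1,K1):fails  (B1,K5):fails  (B2,K5):fails  (B3,K2):holds  (B3,K3):fails  (B3,K4):fails  (B3,K5):fails  (B4,K4):fails  (B5,K3):holds  (B5,K5):fails  (B6,K3):fails  (B6,K5):fails
Scope holds for 2 pair(s), so the sentence is false.

False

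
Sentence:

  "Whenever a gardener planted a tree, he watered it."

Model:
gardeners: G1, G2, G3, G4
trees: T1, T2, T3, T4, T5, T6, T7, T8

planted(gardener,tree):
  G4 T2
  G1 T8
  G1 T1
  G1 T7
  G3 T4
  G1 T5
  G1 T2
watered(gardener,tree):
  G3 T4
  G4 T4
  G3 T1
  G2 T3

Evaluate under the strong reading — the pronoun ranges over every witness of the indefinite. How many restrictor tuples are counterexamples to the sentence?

6

"it" takes "a tree" as antecedent — a donkey pronoun bound across the clause boundary.
Strong reading: for every (g,t) with planted(g,t), watered(g,t).
Restrictor pairs: (G1,T1) ✗  (G1,T2) ✗  (G1,T5) ✗  (G1,T7) ✗  (G1,T8) ✗  (G3,T4) ✓  (G4,T2) ✗
Counterexamples (restrictor pairs failing the scope): 6.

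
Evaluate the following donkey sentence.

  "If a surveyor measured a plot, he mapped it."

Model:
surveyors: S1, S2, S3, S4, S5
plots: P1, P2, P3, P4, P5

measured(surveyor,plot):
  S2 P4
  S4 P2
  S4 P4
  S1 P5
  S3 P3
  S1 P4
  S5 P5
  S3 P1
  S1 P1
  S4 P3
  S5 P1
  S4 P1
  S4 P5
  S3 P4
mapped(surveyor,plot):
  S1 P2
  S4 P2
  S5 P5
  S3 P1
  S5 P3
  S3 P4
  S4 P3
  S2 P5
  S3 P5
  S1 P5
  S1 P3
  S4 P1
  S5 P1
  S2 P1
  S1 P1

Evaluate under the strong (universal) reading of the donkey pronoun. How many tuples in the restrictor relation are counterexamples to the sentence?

5

"it" takes "a plot" as antecedent — a donkey pronoun bound across the clause boundary.
Strong reading: for every (s,p) with measured(s,p), mapped(s,p).
Restrictor pairs: (S1,P1) ✓  (S1,P4) ✗  (S1,P5) ✓  (S2,P4) ✗  (S3,P1) ✓  (S3,P3) ✗  (S3,P4) ✓  (S4,P1) ✓  (S4,P2) ✓  (S4,P3) ✓  (S4,P4) ✗  (S4,P5) ✗  (S5,P1) ✓  (S5,P5) ✓
Counterexamples (restrictor pairs failing the scope): 5.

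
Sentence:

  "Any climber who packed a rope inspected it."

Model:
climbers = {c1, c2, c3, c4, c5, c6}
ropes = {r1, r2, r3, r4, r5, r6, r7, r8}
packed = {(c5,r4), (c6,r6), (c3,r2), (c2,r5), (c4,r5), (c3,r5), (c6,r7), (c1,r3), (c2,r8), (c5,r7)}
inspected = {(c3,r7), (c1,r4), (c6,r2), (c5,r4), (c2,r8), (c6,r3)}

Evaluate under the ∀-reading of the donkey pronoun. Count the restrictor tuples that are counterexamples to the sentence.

"it" takes "a rope" as antecedent — a donkey pronoun bound across the clause boundary.
Strong reading: for every (c,r) with packed(c,r), inspected(c,r).
Restrictor pairs: (c1,r3) ✗  (c2,r5) ✗  (c2,r8) ✓  (c3,r2) ✗  (c3,r5) ✗  (c4,r5) ✗  (c5,r4) ✓  (c5,r7) ✗  (c6,r6) ✗  (c6,r7) ✗
Counterexamples (restrictor pairs failing the scope): 8.

8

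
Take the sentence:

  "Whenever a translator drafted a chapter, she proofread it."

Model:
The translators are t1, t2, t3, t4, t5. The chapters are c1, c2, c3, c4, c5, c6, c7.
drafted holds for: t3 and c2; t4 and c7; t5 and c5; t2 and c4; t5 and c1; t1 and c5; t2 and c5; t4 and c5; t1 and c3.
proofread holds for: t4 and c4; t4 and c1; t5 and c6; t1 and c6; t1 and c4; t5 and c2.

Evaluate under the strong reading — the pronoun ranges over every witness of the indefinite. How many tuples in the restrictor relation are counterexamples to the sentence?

9

"it" takes "a chapter" as antecedent — a donkey pronoun bound across the clause boundary.
Strong reading: for every (t,c) with drafted(t,c), proofread(t,c).
Restrictor pairs: (t1,c3) ✗  (t1,c5) ✗  (t2,c4) ✗  (t2,c5) ✗  (t3,c2) ✗  (t4,c5) ✗  (t4,c7) ✗  (t5,c1) ✗  (t5,c5) ✗
Counterexamples (restrictor pairs failing the scope): 9.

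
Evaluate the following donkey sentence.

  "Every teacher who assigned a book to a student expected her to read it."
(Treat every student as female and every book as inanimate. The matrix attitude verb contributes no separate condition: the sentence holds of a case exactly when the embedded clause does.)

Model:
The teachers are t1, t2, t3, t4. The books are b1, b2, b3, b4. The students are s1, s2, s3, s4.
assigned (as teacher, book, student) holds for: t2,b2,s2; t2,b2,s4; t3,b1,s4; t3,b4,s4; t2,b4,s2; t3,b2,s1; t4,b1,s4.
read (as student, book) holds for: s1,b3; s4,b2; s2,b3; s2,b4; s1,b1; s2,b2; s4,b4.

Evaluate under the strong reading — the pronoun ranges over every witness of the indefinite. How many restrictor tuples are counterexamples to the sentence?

"her" takes "a student" as antecedent and "it" takes "a book"; both are donkey pronouns co-varying with the restrictor.
Strong reading: for every (t,b,s) with assigned(t,b,s), read(s,b).
Restrictor triples: (t2,b2,s2)→read(s2,b2) ✓  (t2,b2,s4)→read(s4,b2) ✓  (t2,b4,s2)→read(s2,b4) ✓  (t3,b1,s4)→read(s4,b1) ✗  (t3,b2,s1)→read(s1,b2) ✗  (t3,b4,s4)→read(s4,b4) ✓  (t4,b1,s4)→read(s4,b1) ✗
Counterexamples (restrictor triples failing the scope): 3.

3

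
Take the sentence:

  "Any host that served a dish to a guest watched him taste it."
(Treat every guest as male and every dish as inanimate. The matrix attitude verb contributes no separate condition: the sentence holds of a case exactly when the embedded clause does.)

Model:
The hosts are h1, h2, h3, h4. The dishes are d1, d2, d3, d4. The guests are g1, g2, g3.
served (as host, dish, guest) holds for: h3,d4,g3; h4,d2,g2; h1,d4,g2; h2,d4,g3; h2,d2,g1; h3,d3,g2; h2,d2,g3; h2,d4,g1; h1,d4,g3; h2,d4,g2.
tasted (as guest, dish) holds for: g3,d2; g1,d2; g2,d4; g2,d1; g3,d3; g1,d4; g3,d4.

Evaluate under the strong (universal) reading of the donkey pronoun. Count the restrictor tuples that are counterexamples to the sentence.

"him" takes "a guest" as antecedent and "it" takes "a dish"; both are donkey pronouns co-varying with the restrictor.
Strong reading: for every (h,d,g) with served(h,d,g), tasted(g,d).
Restrictor triples: (h1,d4,g2)→tasted(g2,d4) ✓  (h1,d4,g3)→tasted(g3,d4) ✓  (h2,d2,g1)→tasted(g1,d2) ✓  (h2,d2,g3)→tasted(g3,d2) ✓  (h2,d4,g1)→tasted(g1,d4) ✓  (h2,d4,g2)→tasted(g2,d4) ✓  (h2,d4,g3)→tasted(g3,d4) ✓  (h3,d3,g2)→tasted(g2,d3) ✗  (h3,d4,g3)→tasted(g3,d4) ✓  (h4,d2,g2)→tasted(g2,d2) ✗
Counterexamples (restrictor triples failing the scope): 2.

2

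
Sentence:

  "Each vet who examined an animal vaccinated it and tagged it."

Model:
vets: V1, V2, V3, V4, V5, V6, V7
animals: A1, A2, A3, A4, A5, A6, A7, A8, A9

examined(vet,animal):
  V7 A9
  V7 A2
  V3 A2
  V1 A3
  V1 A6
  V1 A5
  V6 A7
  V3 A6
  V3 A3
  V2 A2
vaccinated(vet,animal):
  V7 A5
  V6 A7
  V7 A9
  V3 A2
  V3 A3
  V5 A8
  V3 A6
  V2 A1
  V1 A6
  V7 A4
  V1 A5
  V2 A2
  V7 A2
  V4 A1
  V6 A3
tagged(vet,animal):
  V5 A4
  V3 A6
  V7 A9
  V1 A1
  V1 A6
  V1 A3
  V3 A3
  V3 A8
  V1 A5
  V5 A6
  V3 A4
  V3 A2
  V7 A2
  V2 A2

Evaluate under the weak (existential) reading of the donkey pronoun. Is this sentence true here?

"it" takes "an animal" as antecedent — a donkey pronoun bound across the clause boundary.
Weak reading: every vet v with some examined-animal has at least one examined-animal a such that vaccinated(v,a) ∧ tagged(v,a).
Per vet: V1:✓  V2:✓  V3:✓  V6:✗  V7:✓
V6 has no witness among its examined-animals.

False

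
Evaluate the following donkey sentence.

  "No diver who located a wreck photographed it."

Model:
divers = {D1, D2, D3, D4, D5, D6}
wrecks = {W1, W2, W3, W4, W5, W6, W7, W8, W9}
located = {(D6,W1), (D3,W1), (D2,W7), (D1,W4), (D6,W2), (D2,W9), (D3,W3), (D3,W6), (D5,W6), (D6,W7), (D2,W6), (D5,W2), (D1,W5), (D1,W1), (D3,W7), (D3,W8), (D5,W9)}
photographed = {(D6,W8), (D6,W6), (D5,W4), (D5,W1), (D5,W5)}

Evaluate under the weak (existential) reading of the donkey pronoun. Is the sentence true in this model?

"it" takes "a wreck" as antecedent — a donkey pronoun bound across the clause boundary.
Truth condition: for no (d,w) with located(d,w) does photographed(d,w) hold.
Restrictor pairs — does the scope hold? (D1,W1):fails  (D1,W4):fails  (D1,W5):fails  (D2,W6):fails  (D2,W7):fails  (D2,W9):fails  (D3,W1):fails  (D3,W3):fails  (D3,W6):fails  (D3,W7):fails  (D3,W8):fails  (D5,W2):fails  (D5,W6):fails  (D5,W9):fails  (D6,W1):fails  (D6,W2):fails  (D6,W7):fails
Scope holds for no restrictor pair, so the sentence is true.

True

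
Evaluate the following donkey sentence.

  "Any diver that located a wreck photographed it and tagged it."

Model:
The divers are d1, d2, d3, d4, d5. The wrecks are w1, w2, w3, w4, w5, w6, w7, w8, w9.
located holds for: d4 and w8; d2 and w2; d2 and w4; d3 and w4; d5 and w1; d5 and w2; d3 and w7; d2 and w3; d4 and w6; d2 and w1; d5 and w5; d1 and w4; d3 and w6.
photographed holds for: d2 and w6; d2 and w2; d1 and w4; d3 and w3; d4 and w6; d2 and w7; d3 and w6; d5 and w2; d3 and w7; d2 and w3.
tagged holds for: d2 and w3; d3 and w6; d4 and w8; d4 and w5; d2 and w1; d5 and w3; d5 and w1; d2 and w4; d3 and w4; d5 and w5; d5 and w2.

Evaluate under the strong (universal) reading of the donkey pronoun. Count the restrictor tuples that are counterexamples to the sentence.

"it" takes "a wreck" as antecedent — a donkey pronoun bound across the clause boundary.
Strong reading: for every (d,w) with located(d,w), photographed(d,w) ∧ tagged(d,w).
Restrictor pairs: (d1,w4) ✗  (d2,w1) ✗  (d2,w2) ✗  (d2,w3) ✓  (d2,w4) ✗  (d3,w4) ✗  (d3,w6) ✓  (d3,w7) ✗  (d4,w6) ✗  (d4,w8) ✗  (d5,w1) ✗  (d5,w2) ✓  (d5,w5) ✗
Counterexamples (restrictor pairs failing the scope): 10.

10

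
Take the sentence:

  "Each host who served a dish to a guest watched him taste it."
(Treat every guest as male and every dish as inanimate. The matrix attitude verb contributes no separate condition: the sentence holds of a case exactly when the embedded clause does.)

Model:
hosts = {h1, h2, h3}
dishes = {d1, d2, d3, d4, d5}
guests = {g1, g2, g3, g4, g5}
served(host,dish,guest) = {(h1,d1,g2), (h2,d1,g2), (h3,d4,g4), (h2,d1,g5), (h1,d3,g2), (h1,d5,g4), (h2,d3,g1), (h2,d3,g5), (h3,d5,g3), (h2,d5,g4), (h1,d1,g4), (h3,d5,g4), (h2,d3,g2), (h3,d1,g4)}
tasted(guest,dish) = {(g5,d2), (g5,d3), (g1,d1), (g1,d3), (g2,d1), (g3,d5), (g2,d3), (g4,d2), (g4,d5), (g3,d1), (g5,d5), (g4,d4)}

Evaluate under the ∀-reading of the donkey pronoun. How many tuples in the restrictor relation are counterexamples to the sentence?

3

"him" takes "a guest" as antecedent and "it" takes "a dish"; both are donkey pronouns co-varying with the restrictor.
Strong reading: for every (h,d,g) with served(h,d,g), tasted(g,d).
Restrictor triples: (h1,d1,g2)→tasted(g2,d1) ✓  (h1,d1,g4)→tasted(g4,d1) ✗  (h1,d3,g2)→tasted(g2,d3) ✓  (h1,d5,g4)→tasted(g4,d5) ✓  (h2,d1,g2)→tasted(g2,d1) ✓  (h2,d1,g5)→tasted(g5,d1) ✗  (h2,d3,g1)→tasted(g1,d3) ✓  (h2,d3,g2)→tasted(g2,d3) ✓  (h2,d3,g5)→tasted(g5,d3) ✓  (h2,d5,g4)→tasted(g4,d5) ✓  (h3,d1,g4)→tasted(g4,d1) ✗  (h3,d4,g4)→tasted(g4,d4) ✓  (h3,d5,g3)→tasted(g3,d5) ✓  (h3,d5,g4)→tasted(g4,d5) ✓
Counterexamples (restrictor triples failing the scope): 3.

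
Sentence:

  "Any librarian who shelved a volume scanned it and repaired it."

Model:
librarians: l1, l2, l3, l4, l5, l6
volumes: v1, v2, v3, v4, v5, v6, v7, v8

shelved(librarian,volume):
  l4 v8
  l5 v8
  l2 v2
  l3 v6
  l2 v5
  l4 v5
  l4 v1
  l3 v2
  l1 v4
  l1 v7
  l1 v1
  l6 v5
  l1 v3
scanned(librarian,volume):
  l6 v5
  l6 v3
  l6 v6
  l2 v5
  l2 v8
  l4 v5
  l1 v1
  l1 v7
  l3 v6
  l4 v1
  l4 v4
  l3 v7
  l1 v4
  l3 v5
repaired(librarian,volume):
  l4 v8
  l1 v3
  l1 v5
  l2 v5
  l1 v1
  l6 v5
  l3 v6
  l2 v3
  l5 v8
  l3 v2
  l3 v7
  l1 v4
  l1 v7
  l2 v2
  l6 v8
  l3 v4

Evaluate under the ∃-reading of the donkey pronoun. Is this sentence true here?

False

"it" takes "a volume" as antecedent — a donkey pronoun bound across the clause boundary.
Weak reading: every librarian l with some shelved-volume has at least one shelved-volume v such that scanned(l,v) ∧ repaired(l,v).
Per librarian: l1:✓  l2:✓  l3:✓  l4:✗  l5:✗  l6:✓
l4 has no witness among its shelved-volumes.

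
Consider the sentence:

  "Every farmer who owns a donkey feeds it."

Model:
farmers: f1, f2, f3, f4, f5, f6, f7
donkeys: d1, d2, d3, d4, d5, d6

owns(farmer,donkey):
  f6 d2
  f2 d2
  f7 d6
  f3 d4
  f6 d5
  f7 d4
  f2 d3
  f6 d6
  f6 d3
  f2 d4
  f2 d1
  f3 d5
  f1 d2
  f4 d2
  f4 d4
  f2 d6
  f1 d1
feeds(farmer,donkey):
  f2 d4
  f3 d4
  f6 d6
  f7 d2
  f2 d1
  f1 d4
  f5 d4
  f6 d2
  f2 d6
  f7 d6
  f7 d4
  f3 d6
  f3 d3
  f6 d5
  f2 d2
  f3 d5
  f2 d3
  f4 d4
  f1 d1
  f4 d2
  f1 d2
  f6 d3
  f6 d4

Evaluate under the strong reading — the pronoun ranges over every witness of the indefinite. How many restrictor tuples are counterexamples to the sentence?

0

"it" takes "a donkey" as antecedent — a donkey pronoun bound across the clause boundary.
Strong reading: for every (f,d) with owns(f,d), feeds(f,d).
Restrictor pairs: (f1,d1) ✓  (f1,d2) ✓  (f2,d1) ✓  (f2,d2) ✓  (f2,d3) ✓  (f2,d4) ✓  (f2,d6) ✓  (f3,d4) ✓  (f3,d5) ✓  (f4,d2) ✓  (f4,d4) ✓  (f6,d2) ✓  (f6,d3) ✓  (f6,d5) ✓  (f6,d6) ✓  (f7,d4) ✓  (f7,d6) ✓
Counterexamples (restrictor pairs failing the scope): 0.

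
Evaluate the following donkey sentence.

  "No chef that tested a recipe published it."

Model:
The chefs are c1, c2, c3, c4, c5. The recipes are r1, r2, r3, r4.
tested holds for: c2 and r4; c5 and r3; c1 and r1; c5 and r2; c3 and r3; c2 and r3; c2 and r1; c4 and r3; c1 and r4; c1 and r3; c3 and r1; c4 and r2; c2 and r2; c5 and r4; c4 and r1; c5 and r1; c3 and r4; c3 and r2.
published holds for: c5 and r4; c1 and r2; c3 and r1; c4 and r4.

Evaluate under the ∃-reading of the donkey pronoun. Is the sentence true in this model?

"it" takes "a recipe" as antecedent — a donkey pronoun bound across the clause boundary.
Truth condition: for no (c,r) with tested(c,r) does published(c,r) hold.
Restrictor pairs — does the scope hold? (c1,r1):fails  (c1,r3):fails  (c1,r4):fails  (c2,r1):fails  (c2,r2):fails  (c2,r3):fails  (c2,r4):fails  (c3,r1):holds  (c3,r2):fails  (c3,r3):fails  (c3,r4):fails  (c4,r1):fails  (c4,r2):fails  (c4,r3):fails  (c5,r1):fails  (c5,r2):fails  (c5,r3):fails  (c5,r4):holds
Scope holds for 2 pair(s), so the sentence is false.

False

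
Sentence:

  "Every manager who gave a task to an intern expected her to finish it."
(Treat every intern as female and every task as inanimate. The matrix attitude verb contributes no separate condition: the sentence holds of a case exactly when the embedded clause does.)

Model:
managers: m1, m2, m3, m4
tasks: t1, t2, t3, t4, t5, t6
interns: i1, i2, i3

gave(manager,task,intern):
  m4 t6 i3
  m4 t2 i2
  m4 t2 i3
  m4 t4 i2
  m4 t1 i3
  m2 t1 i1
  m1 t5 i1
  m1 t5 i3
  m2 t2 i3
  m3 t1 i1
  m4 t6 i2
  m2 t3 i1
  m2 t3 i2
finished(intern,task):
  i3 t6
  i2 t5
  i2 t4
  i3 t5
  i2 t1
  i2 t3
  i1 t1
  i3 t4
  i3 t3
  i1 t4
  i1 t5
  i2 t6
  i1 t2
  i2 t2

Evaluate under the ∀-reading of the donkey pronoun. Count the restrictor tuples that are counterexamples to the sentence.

"her" takes "an intern" as antecedent and "it" takes "a task"; both are donkey pronouns co-varying with the restrictor.
Strong reading: for every (m,t,i) with gave(m,t,i), finished(i,t).
Restrictor triples: (m1,t5,i1)→finished(i1,t5) ✓  (m1,t5,i3)→finished(i3,t5) ✓  (m2,t1,i1)→finished(i1,t1) ✓  (m2,t2,i3)→finished(i3,t2) ✗  (m2,t3,i1)→finished(i1,t3) ✗  (m2,t3,i2)→finished(i2,t3) ✓  (m3,t1,i1)→finished(i1,t1) ✓  (m4,t1,i3)→finished(i3,t1) ✗  (m4,t2,i2)→finished(i2,t2) ✓  (m4,t2,i3)→finished(i3,t2) ✗  (m4,t4,i2)→finished(i2,t4) ✓  (m4,t6,i2)→finished(i2,t6) ✓  (m4,t6,i3)→finished(i3,t6) ✓
Counterexamples (restrictor triples failing the scope): 4.

4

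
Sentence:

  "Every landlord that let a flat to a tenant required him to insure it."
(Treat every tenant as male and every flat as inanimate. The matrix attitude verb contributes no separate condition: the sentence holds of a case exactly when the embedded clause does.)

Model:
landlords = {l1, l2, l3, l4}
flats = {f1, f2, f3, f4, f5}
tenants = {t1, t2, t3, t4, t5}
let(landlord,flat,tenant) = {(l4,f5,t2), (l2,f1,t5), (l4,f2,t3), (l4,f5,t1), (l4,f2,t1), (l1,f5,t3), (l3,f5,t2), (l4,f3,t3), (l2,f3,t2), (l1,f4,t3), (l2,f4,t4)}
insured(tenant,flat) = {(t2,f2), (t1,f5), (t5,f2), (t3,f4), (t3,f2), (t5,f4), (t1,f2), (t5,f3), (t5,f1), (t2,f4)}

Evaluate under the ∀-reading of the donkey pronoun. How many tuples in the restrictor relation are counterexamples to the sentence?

6

"him" takes "a tenant" as antecedent and "it" takes "a flat"; both are donkey pronouns co-varying with the restrictor.
Strong reading: for every (l,f,t) with let(l,f,t), insured(t,f).
Restrictor triples: (l1,f4,t3)→insured(t3,f4) ✓  (l1,f5,t3)→insured(t3,f5) ✗  (l2,f1,t5)→insured(t5,f1) ✓  (l2,f3,t2)→insured(t2,f3) ✗  (l2,f4,t4)→insured(t4,f4) ✗  (l3,f5,t2)→insured(t2,f5) ✗  (l4,f2,t1)→insured(t1,f2) ✓  (l4,f2,t3)→insured(t3,f2) ✓  (l4,f3,t3)→insured(t3,f3) ✗  (l4,f5,t1)→insured(t1,f5) ✓  (l4,f5,t2)→insured(t2,f5) ✗
Counterexamples (restrictor triples failing the scope): 6.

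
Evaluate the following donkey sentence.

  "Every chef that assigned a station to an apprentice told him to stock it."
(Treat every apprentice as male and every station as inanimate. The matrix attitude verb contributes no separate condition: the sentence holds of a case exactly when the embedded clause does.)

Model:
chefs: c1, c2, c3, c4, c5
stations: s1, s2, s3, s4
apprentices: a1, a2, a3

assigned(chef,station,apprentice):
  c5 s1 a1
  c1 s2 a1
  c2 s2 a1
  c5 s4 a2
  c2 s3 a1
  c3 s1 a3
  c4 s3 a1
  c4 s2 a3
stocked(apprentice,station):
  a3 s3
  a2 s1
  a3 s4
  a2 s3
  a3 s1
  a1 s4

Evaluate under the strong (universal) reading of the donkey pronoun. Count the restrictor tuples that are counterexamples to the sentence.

"him" takes "an apprentice" as antecedent and "it" takes "a station"; both are donkey pronouns co-varying with the restrictor.
Strong reading: for every (c,s,a) with assigned(c,s,a), stocked(a,s).
Restrictor triples: (c1,s2,a1)→stocked(a1,s2) ✗  (c2,s2,a1)→stocked(a1,s2) ✗  (c2,s3,a1)→stocked(a1,s3) ✗  (c3,s1,a3)→stocked(a3,s1) ✓  (c4,s2,a3)→stocked(a3,s2) ✗  (c4,s3,a1)→stocked(a1,s3) ✗  (c5,s1,a1)→stocked(a1,s1) ✗  (c5,s4,a2)→stocked(a2,s4) ✗
Counterexamples (restrictor triples failing the scope): 7.

7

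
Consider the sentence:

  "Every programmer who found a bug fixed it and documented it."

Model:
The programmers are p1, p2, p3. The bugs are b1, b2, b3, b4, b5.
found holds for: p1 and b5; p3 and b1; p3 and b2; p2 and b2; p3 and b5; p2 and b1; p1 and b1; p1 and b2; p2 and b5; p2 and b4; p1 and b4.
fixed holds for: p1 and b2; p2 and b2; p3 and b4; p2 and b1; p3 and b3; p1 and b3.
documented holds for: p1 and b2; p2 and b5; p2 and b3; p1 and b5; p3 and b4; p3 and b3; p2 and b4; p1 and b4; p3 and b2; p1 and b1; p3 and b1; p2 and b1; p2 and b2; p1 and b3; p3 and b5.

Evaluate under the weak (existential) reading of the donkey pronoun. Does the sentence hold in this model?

False

"it" takes "a bug" as antecedent — a donkey pronoun bound across the clause boundary.
Weak reading: every programmer p with some found-bug has at least one found-bug b such that fixed(p,b) ∧ documented(p,b).
Per programmer: p1:✓  p2:✓  p3:✗
p3 has no witness among its found-bugs.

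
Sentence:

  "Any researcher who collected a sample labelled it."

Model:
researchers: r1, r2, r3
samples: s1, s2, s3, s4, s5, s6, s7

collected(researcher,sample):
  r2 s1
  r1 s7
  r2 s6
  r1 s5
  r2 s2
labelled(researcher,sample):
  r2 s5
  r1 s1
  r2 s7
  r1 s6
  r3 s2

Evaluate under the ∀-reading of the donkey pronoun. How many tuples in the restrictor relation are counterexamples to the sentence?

5

"it" takes "a sample" as antecedent — a donkey pronoun bound across the clause boundary.
Strong reading: for every (r,s) with collected(r,s), labelled(r,s).
Restrictor pairs: (r1,s5) ✗  (r1,s7) ✗  (r2,s1) ✗  (r2,s2) ✗  (r2,s6) ✗
Counterexamples (restrictor pairs failing the scope): 5.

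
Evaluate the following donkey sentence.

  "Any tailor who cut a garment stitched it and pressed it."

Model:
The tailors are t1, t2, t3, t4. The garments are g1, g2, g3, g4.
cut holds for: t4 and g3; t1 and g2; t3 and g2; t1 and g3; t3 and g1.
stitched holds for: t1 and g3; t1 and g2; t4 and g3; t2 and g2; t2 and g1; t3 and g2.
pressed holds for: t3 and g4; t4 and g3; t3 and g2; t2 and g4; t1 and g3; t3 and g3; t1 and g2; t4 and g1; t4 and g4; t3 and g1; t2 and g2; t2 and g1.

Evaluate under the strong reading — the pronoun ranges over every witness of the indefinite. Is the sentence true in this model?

False

"it" takes "a garment" as antecedent — a donkey pronoun bound across the clause boundary.
Strong reading: for every (t,g) with cut(t,g), stitched(t,g) ∧ pressed(t,g).
Restrictor pairs: (t1,g2) ✓  (t1,g3) ✓  (t3,g1) ✗  (t3,g2) ✓  (t4,g3) ✓
Counterexample: (t3,g1) is in cut but fails the scope.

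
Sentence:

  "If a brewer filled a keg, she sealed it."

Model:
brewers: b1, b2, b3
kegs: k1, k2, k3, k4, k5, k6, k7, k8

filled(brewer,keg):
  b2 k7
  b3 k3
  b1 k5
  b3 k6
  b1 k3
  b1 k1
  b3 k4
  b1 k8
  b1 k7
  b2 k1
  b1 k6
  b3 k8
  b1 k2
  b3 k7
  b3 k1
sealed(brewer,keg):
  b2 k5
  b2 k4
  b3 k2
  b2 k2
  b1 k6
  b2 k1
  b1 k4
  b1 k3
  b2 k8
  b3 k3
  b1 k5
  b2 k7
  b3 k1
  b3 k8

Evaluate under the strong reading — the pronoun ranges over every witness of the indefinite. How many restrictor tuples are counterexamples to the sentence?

"it" takes "a keg" as antecedent — a donkey pronoun bound across the clause boundary.
Strong reading: for every (b,k) with filled(b,k), sealed(b,k).
Restrictor pairs: (b1,k1) ✗  (b1,k2) ✗  (b1,k3) ✓  (b1,k5) ✓  (b1,k6) ✓  (b1,k7) ✗  (b1,k8) ✗  (b2,k1) ✓  (b2,k7) ✓  (b3,k1) ✓  (b3,k3) ✓  (b3,k4) ✗  (b3,k6) ✗  (b3,k7) ✗  (b3,k8) ✓
Counterexamples (restrictor pairs failing the scope): 7.

7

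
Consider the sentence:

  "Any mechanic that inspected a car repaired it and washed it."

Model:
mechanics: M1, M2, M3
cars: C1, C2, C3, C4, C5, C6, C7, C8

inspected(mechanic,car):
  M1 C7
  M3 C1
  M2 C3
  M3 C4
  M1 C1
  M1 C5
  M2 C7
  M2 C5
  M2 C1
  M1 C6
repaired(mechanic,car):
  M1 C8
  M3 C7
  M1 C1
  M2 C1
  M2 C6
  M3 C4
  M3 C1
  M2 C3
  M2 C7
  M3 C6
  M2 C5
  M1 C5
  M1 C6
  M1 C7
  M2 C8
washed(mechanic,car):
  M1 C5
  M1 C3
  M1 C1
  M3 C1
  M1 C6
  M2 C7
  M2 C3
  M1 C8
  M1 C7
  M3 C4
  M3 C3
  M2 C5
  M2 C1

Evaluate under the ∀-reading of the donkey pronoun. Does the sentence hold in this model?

True

"it" takes "a car" as antecedent — a donkey pronoun bound across the clause boundary.
Strong reading: for every (m,c) with inspected(m,c), repaired(m,c) ∧ washed(m,c).
Restrictor pairs: (M1,C1) ✓  (M1,C5) ✓  (M1,C6) ✓  (M1,C7) ✓  (M2,C1) ✓  (M2,C3) ✓  (M2,C5) ✓  (M2,C7) ✓  (M3,C1) ✓  (M3,C4) ✓
Every restrictor pair satisfies the scope.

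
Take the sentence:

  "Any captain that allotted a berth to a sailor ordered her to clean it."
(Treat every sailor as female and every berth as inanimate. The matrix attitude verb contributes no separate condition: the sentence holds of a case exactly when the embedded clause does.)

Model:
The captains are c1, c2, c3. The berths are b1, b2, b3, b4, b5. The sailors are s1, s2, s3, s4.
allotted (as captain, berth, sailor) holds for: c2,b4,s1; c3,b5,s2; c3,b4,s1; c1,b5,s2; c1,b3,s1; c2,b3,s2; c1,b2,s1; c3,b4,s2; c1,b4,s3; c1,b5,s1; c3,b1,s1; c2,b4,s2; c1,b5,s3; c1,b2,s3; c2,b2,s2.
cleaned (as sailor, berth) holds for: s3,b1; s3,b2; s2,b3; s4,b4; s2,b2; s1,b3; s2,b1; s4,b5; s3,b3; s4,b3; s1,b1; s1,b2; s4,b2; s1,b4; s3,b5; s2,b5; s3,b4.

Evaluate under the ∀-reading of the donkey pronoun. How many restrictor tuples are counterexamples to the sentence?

"her" takes "a sailor" as antecedent and "it" takes "a berth"; both are donkey pronouns co-varying with the restrictor.
Strong reading: for every (c,b,s) with allotted(c,b,s), cleaned(s,b).
Restrictor triples: (c1,b2,s1)→cleaned(s1,b2) ✓  (c1,b2,s3)→cleaned(s3,b2) ✓  (c1,b3,s1)→cleaned(s1,b3) ✓  (c1,b4,s3)→cleaned(s3,b4) ✓  (c1,b5,s1)→cleaned(s1,b5) ✗  (c1,b5,s2)→cleaned(s2,b5) ✓  (c1,b5,s3)→cleaned(s3,b5) ✓  (c2,b2,s2)→cleaned(s2,b2) ✓  (c2,b3,s2)→cleaned(s2,b3) ✓  (c2,b4,s1)→cleaned(s1,b4) ✓  (c2,b4,s2)→cleaned(s2,b4) ✗  (c3,b1,s1)→cleaned(s1,b1) ✓  (c3,b4,s1)→cleaned(s1,b4) ✓  (c3,b4,s2)→cleaned(s2,b4) ✗  (c3,b5,s2)→cleaned(s2,b5) ✓
Counterexamples (restrictor triples failing the scope): 3.

3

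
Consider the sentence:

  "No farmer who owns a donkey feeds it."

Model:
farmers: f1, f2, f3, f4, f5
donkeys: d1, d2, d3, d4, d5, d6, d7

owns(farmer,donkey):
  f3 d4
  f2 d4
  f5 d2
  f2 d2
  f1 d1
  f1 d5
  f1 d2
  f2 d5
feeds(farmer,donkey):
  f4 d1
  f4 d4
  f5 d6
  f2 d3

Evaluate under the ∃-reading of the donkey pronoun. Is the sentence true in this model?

True

"it" takes "a donkey" as antecedent — a donkey pronoun bound across the clause boundary.
Truth condition: for no (f,d) with owns(f,d) does feeds(f,d) hold.
Restrictor pairs — does the scope hold? (f1,d1):fails  (f1,d2):fails  (f1,d5):fails  (f2,d2):fails  (f2,d4):fails  (f2,d5):fails  (f3,d4):fails  (f5,d2):fails
Scope holds for no restrictor pair, so the sentence is true.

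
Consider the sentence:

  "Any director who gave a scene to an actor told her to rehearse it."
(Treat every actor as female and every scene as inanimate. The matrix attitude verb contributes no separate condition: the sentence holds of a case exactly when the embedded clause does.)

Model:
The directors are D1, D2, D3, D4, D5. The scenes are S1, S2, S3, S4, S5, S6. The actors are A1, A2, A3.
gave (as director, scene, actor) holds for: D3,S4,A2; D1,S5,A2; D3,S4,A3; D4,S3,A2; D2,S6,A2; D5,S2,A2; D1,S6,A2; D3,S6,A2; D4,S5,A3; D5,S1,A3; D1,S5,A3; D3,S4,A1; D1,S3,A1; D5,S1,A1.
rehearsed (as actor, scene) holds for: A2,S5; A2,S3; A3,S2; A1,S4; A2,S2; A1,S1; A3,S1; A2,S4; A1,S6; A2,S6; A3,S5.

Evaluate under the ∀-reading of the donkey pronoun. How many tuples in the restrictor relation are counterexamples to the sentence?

"her" takes "an actor" as antecedent and "it" takes "a scene"; both are donkey pronouns co-varying with the restrictor.
Strong reading: for every (d,s,a) with gave(d,s,a), rehearsed(a,s).
Restrictor triples: (D1,S3,A1)→rehearsed(A1,S3) ✗  (D1,S5,A2)→rehearsed(A2,S5) ✓  (D1,S5,A3)→rehearsed(A3,S5) ✓  (D1,S6,A2)→rehearsed(A2,S6) ✓  (D2,S6,A2)→rehearsed(A2,S6) ✓  (D3,S4,A1)→rehearsed(A1,S4) ✓  (D3,S4,A2)→rehearsed(A2,S4) ✓  (D3,S4,A3)→rehearsed(A3,S4) ✗  (D3,S6,A2)→rehearsed(A2,S6) ✓  (D4,S3,A2)→rehearsed(A2,S3) ✓  (D4,S5,A3)→rehearsed(A3,S5) ✓  (D5,S1,A1)→rehearsed(A1,S1) ✓  (D5,S1,A3)→rehearsed(A3,S1) ✓  (D5,S2,A2)→rehearsed(A2,S2) ✓
Counterexamples (restrictor triples failing the scope): 2.

2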